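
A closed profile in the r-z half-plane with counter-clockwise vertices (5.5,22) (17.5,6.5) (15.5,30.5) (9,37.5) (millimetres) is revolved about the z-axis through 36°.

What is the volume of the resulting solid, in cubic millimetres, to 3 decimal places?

Profile (r,z), 4 vertices: (5.5,22) (17.5,6.5) (15.5,30.5) (9,37.5)
edge 0: (5.5,22)→(17.5,6.5)  cross = 5.5·6.5 − 17.5·22 = -349.2500; (r_i+r_j)·cross = 23·-349.2500 = -8032.7500
edge 1: (17.5,6.5)→(15.5,30.5)  cross = 17.5·30.5 − 15.5·6.5 = 433.0000; (r_i+r_j)·cross = 33·433.0000 = 14289.0000
edge 2: (15.5,30.5)→(9,37.5)  cross = 15.5·37.5 − 9·30.5 = 306.7500; (r_i+r_j)·cross = 24.5·306.7500 = 7515.3750
edge 3: (9,37.5)→(5.5,22)  cross = 9·22 − 5.5·37.5 = -8.2500; (r_i+r_j)·cross = 14.5·-8.2500 = -119.6250
Σcross = 382.2500 → A = |Σcross|/2 = 191.1250 mm²
Σ(r_i+r_j)·cross = 13652.0000 → first moment M = |Σ|/6 = 2275.3333
R_c = M/A = 2275.3333/191.1250 = 11.9049 mm
θ = 36° = 0.628319 rad
V = θ·R_c·A = 0.628319·11.9049·191.1250 = 1429.634 mm³

Volume = 1429.634 mm³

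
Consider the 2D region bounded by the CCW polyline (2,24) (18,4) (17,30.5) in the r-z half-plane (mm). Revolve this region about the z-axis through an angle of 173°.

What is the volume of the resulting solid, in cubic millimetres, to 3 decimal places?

Volume = 7522.381 mm³

Profile (r,z), 3 vertices: (2,24) (18,4) (17,30.5)
edge 0: (2,24)→(18,4)  cross = 2·4 − 18·24 = -424.0000; (r_i+r_j)·cross = 20·-424.0000 = -8480.0000
edge 1: (18,4)→(17,30.5)  cross = 18·30.5 − 17·4 = 481.0000; (r_i+r_j)·cross = 35·481.0000 = 16835.0000
edge 2: (17,30.5)→(2,24)  cross = 17·24 − 2·30.5 = 347.0000; (r_i+r_j)·cross = 19·347.0000 = 6593.0000
Σcross = 404.0000 → A = |Σcross|/2 = 202.0000 mm²
Σ(r_i+r_j)·cross = 14948.0000 → first moment M = |Σ|/6 = 2491.3333
R_c = M/A = 2491.3333/202.0000 = 12.3333 mm
θ = 173° = 3.019420 rad
V = θ·R_c·A = 3.019420·12.3333·202.0000 = 7522.381 mm³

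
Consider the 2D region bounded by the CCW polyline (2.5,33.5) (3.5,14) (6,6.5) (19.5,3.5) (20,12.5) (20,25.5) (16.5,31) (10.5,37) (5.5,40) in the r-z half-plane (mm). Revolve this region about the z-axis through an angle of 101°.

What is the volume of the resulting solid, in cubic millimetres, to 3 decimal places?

Profile (r,z), 9 vertices: (2.5,33.5) (3.5,14) (6,6.5) (19.5,3.5) (20,12.5) (20,25.5) (16.5,31) (10.5,37) (5.5,40)
edge 0: (2.5,33.5)→(3.5,14)  cross = 2.5·14 − 3.5·33.5 = -82.2500; (r_i+r_j)·cross = 6·-82.2500 = -493.5000
edge 1: (3.5,14)→(6,6.5)  cross = 3.5·6.5 − 6·14 = -61.2500; (r_i+r_j)·cross = 9.5·-61.2500 = -581.8750
edge 2: (6,6.5)→(19.5,3.5)  cross = 6·3.5 − 19.5·6.5 = -105.7500; (r_i+r_j)·cross = 25.5·-105.7500 = -2696.6250
edge 3: (19.5,3.5)→(20,12.5)  cross = 19.5·12.5 − 20·3.5 = 173.7500; (r_i+r_j)·cross = 39.5·173.7500 = 6863.1250
edge 4: (20,12.5)→(20,25.5)  cross = 20·25.5 − 20·12.5 = 260.0000; (r_i+r_j)·cross = 40·260.0000 = 10400.0000
edge 5: (20,25.5)→(16.5,31)  cross = 20·31 − 16.5·25.5 = 199.2500; (r_i+r_j)·cross = 36.5·199.2500 = 7272.6250
edge 6: (16.5,31)→(10.5,37)  cross = 16.5·37 − 10.5·31 = 285.0000; (r_i+r_j)·cross = 27·285.0000 = 7695.0000
edge 7: (10.5,37)→(5.5,40)  cross = 10.5·40 − 5.5·37 = 216.5000; (r_i+r_j)·cross = 16·216.5000 = 3464.0000
edge 8: (5.5,40)→(2.5,33.5)  cross = 5.5·33.5 − 2.5·40 = 84.2500; (r_i+r_j)·cross = 8·84.2500 = 674.0000
Σcross = 969.5000 → A = |Σcross|/2 = 484.7500 mm²
Σ(r_i+r_j)·cross = 32596.7500 → first moment M = |Σ|/6 = 5432.7917
R_c = M/A = 5432.7917/484.7500 = 11.2074 mm
θ = 101° = 1.762783 rad
V = θ·R_c·A = 1.762783·11.2074·484.7500 = 9576.830 mm³

Volume = 9576.830 mm³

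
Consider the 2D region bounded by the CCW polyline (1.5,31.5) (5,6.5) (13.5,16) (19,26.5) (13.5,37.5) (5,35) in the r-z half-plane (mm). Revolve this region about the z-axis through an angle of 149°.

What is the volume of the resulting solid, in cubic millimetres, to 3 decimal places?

Volume = 7856.883 mm³

Profile (r,z), 6 vertices: (1.5,31.5) (5,6.5) (13.5,16) (19,26.5) (13.5,37.5) (5,35)
edge 0: (1.5,31.5)→(5,6.5)  cross = 1.5·6.5 − 5·31.5 = -147.7500; (r_i+r_j)·cross = 6.5·-147.7500 = -960.3750
edge 1: (5,6.5)→(13.5,16)  cross = 5·16 − 13.5·6.5 = -7.7500; (r_i+r_j)·cross = 18.5·-7.7500 = -143.3750
edge 2: (13.5,16)→(19,26.5)  cross = 13.5·26.5 − 19·16 = 53.7500; (r_i+r_j)·cross = 32.5·53.7500 = 1746.8750
edge 3: (19,26.5)→(13.5,37.5)  cross = 19·37.5 − 13.5·26.5 = 354.7500; (r_i+r_j)·cross = 32.5·354.7500 = 11529.3750
edge 4: (13.5,37.5)→(5,35)  cross = 13.5·35 − 5·37.5 = 285.0000; (r_i+r_j)·cross = 18.5·285.0000 = 5272.5000
edge 5: (5,35)→(1.5,31.5)  cross = 5·31.5 − 1.5·35 = 105.0000; (r_i+r_j)·cross = 6.5·105.0000 = 682.5000
Σcross = 643.0000 → A = |Σcross|/2 = 321.5000 mm²
Σ(r_i+r_j)·cross = 18127.5000 → first moment M = |Σ|/6 = 3021.2500
R_c = M/A = 3021.2500/321.5000 = 9.3974 mm
θ = 149° = 2.600541 rad
V = θ·R_c·A = 2.600541·9.3974·321.5000 = 7856.883 mm³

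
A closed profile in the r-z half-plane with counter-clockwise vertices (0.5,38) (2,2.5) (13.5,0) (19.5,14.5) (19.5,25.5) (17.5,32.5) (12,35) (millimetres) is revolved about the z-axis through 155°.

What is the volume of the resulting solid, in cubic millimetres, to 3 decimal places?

Profile (r,z), 7 vertices: (0.5,38) (2,2.5) (13.5,0) (19.5,14.5) (19.5,25.5) (17.5,32.5) (12,35)
edge 0: (0.5,38)→(2,2.5)  cross = 0.5·2.5 − 2·38 = -74.7500; (r_i+r_j)·cross = 2.5·-74.7500 = -186.8750
edge 1: (2,2.5)→(13.5,0)  cross = 2·0 − 13.5·2.5 = -33.7500; (r_i+r_j)·cross = 15.5·-33.7500 = -523.1250
edge 2: (13.5,0)→(19.5,14.5)  cross = 13.5·14.5 − 19.5·0 = 195.7500; (r_i+r_j)·cross = 33·195.7500 = 6459.7500
edge 3: (19.5,14.5)→(19.5,25.5)  cross = 19.5·25.5 − 19.5·14.5 = 214.5000; (r_i+r_j)·cross = 39·214.5000 = 8365.5000
edge 4: (19.5,25.5)→(17.5,32.5)  cross = 19.5·32.5 − 17.5·25.5 = 187.5000; (r_i+r_j)·cross = 37·187.5000 = 6937.5000
edge 5: (17.5,32.5)→(12,35)  cross = 17.5·35 − 12·32.5 = 222.5000; (r_i+r_j)·cross = 29.5·222.5000 = 6563.7500
edge 6: (12,35)→(0.5,38)  cross = 12·38 − 0.5·35 = 438.5000; (r_i+r_j)·cross = 12.5·438.5000 = 5481.2500
Σcross = 1150.2500 → A = |Σcross|/2 = 575.1250 mm²
Σ(r_i+r_j)·cross = 33097.7500 → first moment M = |Σ|/6 = 5516.2917
R_c = M/A = 5516.2917/575.1250 = 9.5915 mm
θ = 155° = 2.705260 rad
V = θ·R_c·A = 2.705260·9.5915·575.1250 = 14923.005 mm³

Volume = 14923.005 mm³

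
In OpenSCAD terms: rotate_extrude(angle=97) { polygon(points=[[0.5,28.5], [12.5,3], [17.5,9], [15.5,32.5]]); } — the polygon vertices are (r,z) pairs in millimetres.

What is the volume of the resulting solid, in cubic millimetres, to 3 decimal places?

Profile (r,z), 4 vertices: (0.5,28.5) (12.5,3) (17.5,9) (15.5,32.5)
edge 0: (0.5,28.5)→(12.5,3)  cross = 0.5·3 − 12.5·28.5 = -354.7500; (r_i+r_j)·cross = 13·-354.7500 = -4611.7500
edge 1: (12.5,3)→(17.5,9)  cross = 12.5·9 − 17.5·3 = 60.0000; (r_i+r_j)·cross = 30·60.0000 = 1800.0000
edge 2: (17.5,9)→(15.5,32.5)  cross = 17.5·32.5 − 15.5·9 = 429.2500; (r_i+r_j)·cross = 33·429.2500 = 14165.2500
edge 3: (15.5,32.5)→(0.5,28.5)  cross = 15.5·28.5 − 0.5·32.5 = 425.5000; (r_i+r_j)·cross = 16·425.5000 = 6808.0000
Σcross = 560.0000 → A = |Σcross|/2 = 280.0000 mm²
Σ(r_i+r_j)·cross = 18161.5000 → first moment M = |Σ|/6 = 3026.9167
R_c = M/A = 3026.9167/280.0000 = 10.8104 mm
θ = 97° = 1.692969 rad
V = θ·R_c·A = 1.692969·10.8104·280.0000 = 5124.477 mm³

Volume = 5124.477 mm³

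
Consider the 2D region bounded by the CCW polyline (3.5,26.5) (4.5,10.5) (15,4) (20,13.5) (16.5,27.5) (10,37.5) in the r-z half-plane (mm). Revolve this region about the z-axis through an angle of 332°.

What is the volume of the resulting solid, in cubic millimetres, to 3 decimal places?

Profile (r,z), 6 vertices: (3.5,26.5) (4.5,10.5) (15,4) (20,13.5) (16.5,27.5) (10,37.5)
edge 0: (3.5,26.5)→(4.5,10.5)  cross = 3.5·10.5 − 4.5·26.5 = -82.5000; (r_i+r_j)·cross = 8·-82.5000 = -660.0000
edge 1: (4.5,10.5)→(15,4)  cross = 4.5·4 − 15·10.5 = -139.5000; (r_i+r_j)·cross = 19.5·-139.5000 = -2720.2500
edge 2: (15,4)→(20,13.5)  cross = 15·13.5 − 20·4 = 122.5000; (r_i+r_j)·cross = 35·122.5000 = 4287.5000
edge 3: (20,13.5)→(16.5,27.5)  cross = 20·27.5 − 16.5·13.5 = 327.2500; (r_i+r_j)·cross = 36.5·327.2500 = 11944.6250
edge 4: (16.5,27.5)→(10,37.5)  cross = 16.5·37.5 − 10·27.5 = 343.7500; (r_i+r_j)·cross = 26.5·343.7500 = 9109.3750
edge 5: (10,37.5)→(3.5,26.5)  cross = 10·26.5 − 3.5·37.5 = 133.7500; (r_i+r_j)·cross = 13.5·133.7500 = 1805.6250
Σcross = 705.2500 → A = |Σcross|/2 = 352.6250 mm²
Σ(r_i+r_j)·cross = 23766.8750 → first moment M = |Σ|/6 = 3961.1458
R_c = M/A = 3961.1458/352.6250 = 11.2333 mm
θ = 332° = 5.794493 rad
V = θ·R_c·A = 5.794493·11.2333·352.6250 = 22952.832 mm³

Volume = 22952.832 mm³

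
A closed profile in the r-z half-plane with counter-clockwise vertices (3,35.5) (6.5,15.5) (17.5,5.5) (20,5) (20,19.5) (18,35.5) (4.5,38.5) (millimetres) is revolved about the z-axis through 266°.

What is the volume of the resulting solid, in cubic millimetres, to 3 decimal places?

Volume = 22691.266 mm³

Profile (r,z), 7 vertices: (3,35.5) (6.5,15.5) (17.5,5.5) (20,5) (20,19.5) (18,35.5) (4.5,38.5)
edge 0: (3,35.5)→(6.5,15.5)  cross = 3·15.5 − 6.5·35.5 = -184.2500; (r_i+r_j)·cross = 9.5·-184.2500 = -1750.3750
edge 1: (6.5,15.5)→(17.5,5.5)  cross = 6.5·5.5 − 17.5·15.5 = -235.5000; (r_i+r_j)·cross = 24·-235.5000 = -5652.0000
edge 2: (17.5,5.5)→(20,5)  cross = 17.5·5 − 20·5.5 = -22.5000; (r_i+r_j)·cross = 37.5·-22.5000 = -843.7500
edge 3: (20,5)→(20,19.5)  cross = 20·19.5 − 20·5 = 290.0000; (r_i+r_j)·cross = 40·290.0000 = 11600.0000
edge 4: (20,19.5)→(18,35.5)  cross = 20·35.5 − 18·19.5 = 359.0000; (r_i+r_j)·cross = 38·359.0000 = 13642.0000
edge 5: (18,35.5)→(4.5,38.5)  cross = 18·38.5 − 4.5·35.5 = 533.2500; (r_i+r_j)·cross = 22.5·533.2500 = 11998.1250
edge 6: (4.5,38.5)→(3,35.5)  cross = 4.5·35.5 − 3·38.5 = 44.2500; (r_i+r_j)·cross = 7.5·44.2500 = 331.8750
Σcross = 784.2500 → A = |Σcross|/2 = 392.1250 mm²
Σ(r_i+r_j)·cross = 29325.8750 → first moment M = |Σ|/6 = 4887.6458
R_c = M/A = 4887.6458/392.1250 = 12.4645 mm
θ = 266° = 4.642576 rad
V = θ·R_c·A = 4.642576·12.4645·392.1250 = 22691.266 mm³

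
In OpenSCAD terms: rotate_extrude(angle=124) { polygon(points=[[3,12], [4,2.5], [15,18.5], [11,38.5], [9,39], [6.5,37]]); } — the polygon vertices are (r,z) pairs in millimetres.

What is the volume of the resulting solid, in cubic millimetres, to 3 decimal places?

Profile (r,z), 6 vertices: (3,12) (4,2.5) (15,18.5) (11,38.5) (9,39) (6.5,37)
edge 0: (3,12)→(4,2.5)  cross = 3·2.5 − 4·12 = -40.5000; (r_i+r_j)·cross = 7·-40.5000 = -283.5000
edge 1: (4,2.5)→(15,18.5)  cross = 4·18.5 − 15·2.5 = 36.5000; (r_i+r_j)·cross = 19·36.5000 = 693.5000
edge 2: (15,18.5)→(11,38.5)  cross = 15·38.5 − 11·18.5 = 374.0000; (r_i+r_j)·cross = 26·374.0000 = 9724.0000
edge 3: (11,38.5)→(9,39)  cross = 11·39 − 9·38.5 = 82.5000; (r_i+r_j)·cross = 20·82.5000 = 1650.0000
edge 4: (9,39)→(6.5,37)  cross = 9·37 − 6.5·39 = 79.5000; (r_i+r_j)·cross = 15.5·79.5000 = 1232.2500
edge 5: (6.5,37)→(3,12)  cross = 6.5·12 − 3·37 = -33.0000; (r_i+r_j)·cross = 9.5·-33.0000 = -313.5000
Σcross = 499.0000 → A = |Σcross|/2 = 249.5000 mm²
Σ(r_i+r_j)·cross = 12702.7500 → first moment M = |Σ|/6 = 2117.1250
R_c = M/A = 2117.1250/249.5000 = 8.4855 mm
θ = 124° = 2.164208 rad
V = θ·R_c·A = 2.164208·8.4855·249.5000 = 4581.899 mm³

Volume = 4581.899 mm³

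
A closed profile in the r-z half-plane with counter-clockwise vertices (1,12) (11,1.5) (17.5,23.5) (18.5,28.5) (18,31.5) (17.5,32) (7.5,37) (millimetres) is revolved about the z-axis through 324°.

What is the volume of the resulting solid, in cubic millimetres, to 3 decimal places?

Volume = 20187.521 mm³

Profile (r,z), 7 vertices: (1,12) (11,1.5) (17.5,23.5) (18.5,28.5) (18,31.5) (17.5,32) (7.5,37)
edge 0: (1,12)→(11,1.5)  cross = 1·1.5 − 11·12 = -130.5000; (r_i+r_j)·cross = 12·-130.5000 = -1566.0000
edge 1: (11,1.5)→(17.5,23.5)  cross = 11·23.5 − 17.5·1.5 = 232.2500; (r_i+r_j)·cross = 28.5·232.2500 = 6619.1250
edge 2: (17.5,23.5)→(18.5,28.5)  cross = 17.5·28.5 − 18.5·23.5 = 64.0000; (r_i+r_j)·cross = 36·64.0000 = 2304.0000
edge 3: (18.5,28.5)→(18,31.5)  cross = 18.5·31.5 − 18·28.5 = 69.7500; (r_i+r_j)·cross = 36.5·69.7500 = 2545.8750
edge 4: (18,31.5)→(17.5,32)  cross = 18·32 − 17.5·31.5 = 24.7500; (r_i+r_j)·cross = 35.5·24.7500 = 878.6250
edge 5: (17.5,32)→(7.5,37)  cross = 17.5·37 − 7.5·32 = 407.5000; (r_i+r_j)·cross = 25·407.5000 = 10187.5000
edge 6: (7.5,37)→(1,12)  cross = 7.5·12 − 1·37 = 53.0000; (r_i+r_j)·cross = 8.5·53.0000 = 450.5000
Σcross = 720.7500 → A = |Σcross|/2 = 360.3750 mm²
Σ(r_i+r_j)·cross = 21419.6250 → first moment M = |Σ|/6 = 3569.9375
R_c = M/A = 3569.9375/360.3750 = 9.9062 mm
θ = 324° = 5.654867 rad
V = θ·R_c·A = 5.654867·9.9062·360.3750 = 20187.521 mm³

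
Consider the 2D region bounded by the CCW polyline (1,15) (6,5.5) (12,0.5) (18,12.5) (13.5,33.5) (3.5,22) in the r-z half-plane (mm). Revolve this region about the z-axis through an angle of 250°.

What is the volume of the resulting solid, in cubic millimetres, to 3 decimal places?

Volume = 14090.898 mm³

Profile (r,z), 6 vertices: (1,15) (6,5.5) (12,0.5) (18,12.5) (13.5,33.5) (3.5,22)
edge 0: (1,15)→(6,5.5)  cross = 1·5.5 − 6·15 = -84.5000; (r_i+r_j)·cross = 7·-84.5000 = -591.5000
edge 1: (6,5.5)→(12,0.5)  cross = 6·0.5 − 12·5.5 = -63.0000; (r_i+r_j)·cross = 18·-63.0000 = -1134.0000
edge 2: (12,0.5)→(18,12.5)  cross = 12·12.5 − 18·0.5 = 141.0000; (r_i+r_j)·cross = 30·141.0000 = 4230.0000
edge 3: (18,12.5)→(13.5,33.5)  cross = 18·33.5 − 13.5·12.5 = 434.2500; (r_i+r_j)·cross = 31.5·434.2500 = 13678.8750
edge 4: (13.5,33.5)→(3.5,22)  cross = 13.5·22 − 3.5·33.5 = 179.7500; (r_i+r_j)·cross = 17·179.7500 = 3055.7500
edge 5: (3.5,22)→(1,15)  cross = 3.5·15 − 1·22 = 30.5000; (r_i+r_j)·cross = 4.5·30.5000 = 137.2500
Σcross = 638.0000 → A = |Σcross|/2 = 319.0000 mm²
Σ(r_i+r_j)·cross = 19376.3750 → first moment M = |Σ|/6 = 3229.3958
R_c = M/A = 3229.3958/319.0000 = 10.1235 mm
θ = 250° = 4.363323 rad
V = θ·R_c·A = 4.363323·10.1235·319.0000 = 14090.898 mm³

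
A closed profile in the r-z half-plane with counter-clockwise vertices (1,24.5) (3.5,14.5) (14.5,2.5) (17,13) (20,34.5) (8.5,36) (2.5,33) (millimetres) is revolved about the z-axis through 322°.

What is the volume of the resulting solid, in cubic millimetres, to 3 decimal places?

Profile (r,z), 7 vertices: (1,24.5) (3.5,14.5) (14.5,2.5) (17,13) (20,34.5) (8.5,36) (2.5,33)
edge 0: (1,24.5)→(3.5,14.5)  cross = 1·14.5 − 3.5·24.5 = -71.2500; (r_i+r_j)·cross = 4.5·-71.2500 = -320.6250
edge 1: (3.5,14.5)→(14.5,2.5)  cross = 3.5·2.5 − 14.5·14.5 = -201.5000; (r_i+r_j)·cross = 18·-201.5000 = -3627.0000
edge 2: (14.5,2.5)→(17,13)  cross = 14.5·13 − 17·2.5 = 146.0000; (r_i+r_j)·cross = 31.5·146.0000 = 4599.0000
edge 3: (17,13)→(20,34.5)  cross = 17·34.5 − 20·13 = 326.5000; (r_i+r_j)·cross = 37·326.5000 = 12080.5000
edge 4: (20,34.5)→(8.5,36)  cross = 20·36 − 8.5·34.5 = 426.7500; (r_i+r_j)·cross = 28.5·426.7500 = 12162.3750
edge 5: (8.5,36)→(2.5,33)  cross = 8.5·33 − 2.5·36 = 190.5000; (r_i+r_j)·cross = 11·190.5000 = 2095.5000
edge 6: (2.5,33)→(1,24.5)  cross = 2.5·24.5 − 1·33 = 28.2500; (r_i+r_j)·cross = 3.5·28.2500 = 98.8750
Σcross = 845.2500 → A = |Σcross|/2 = 422.6250 mm²
Σ(r_i+r_j)·cross = 27088.6250 → first moment M = |Σ|/6 = 4514.7708
R_c = M/A = 4514.7708/422.6250 = 10.6827 mm
θ = 322° = 5.619960 rad
V = θ·R_c·A = 5.619960·10.6827·422.6250 = 25372.832 mm³

Volume = 25372.832 mm³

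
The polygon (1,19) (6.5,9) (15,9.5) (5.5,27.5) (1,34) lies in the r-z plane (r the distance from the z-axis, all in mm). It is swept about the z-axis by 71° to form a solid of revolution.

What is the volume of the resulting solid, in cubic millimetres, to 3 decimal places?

Volume = 1230.561 mm³

Profile (r,z), 5 vertices: (1,19) (6.5,9) (15,9.5) (5.5,27.5) (1,34)
edge 0: (1,19)→(6.5,9)  cross = 1·9 − 6.5·19 = -114.5000; (r_i+r_j)·cross = 7.5·-114.5000 = -858.7500
edge 1: (6.5,9)→(15,9.5)  cross = 6.5·9.5 − 15·9 = -73.2500; (r_i+r_j)·cross = 21.5·-73.2500 = -1574.8750
edge 2: (15,9.5)→(5.5,27.5)  cross = 15·27.5 − 5.5·9.5 = 360.2500; (r_i+r_j)·cross = 20.5·360.2500 = 7385.1250
edge 3: (5.5,27.5)→(1,34)  cross = 5.5·34 − 1·27.5 = 159.5000; (r_i+r_j)·cross = 6.5·159.5000 = 1036.7500
edge 4: (1,34)→(1,19)  cross = 1·19 − 1·34 = -15.0000; (r_i+r_j)·cross = 2·-15.0000 = -30.0000
Σcross = 317.0000 → A = |Σcross|/2 = 158.5000 mm²
Σ(r_i+r_j)·cross = 5958.2500 → first moment M = |Σ|/6 = 993.0417
R_c = M/A = 993.0417/158.5000 = 6.2652 mm
θ = 71° = 1.239184 rad
V = θ·R_c·A = 1.239184·6.2652·158.5000 = 1230.561 mm³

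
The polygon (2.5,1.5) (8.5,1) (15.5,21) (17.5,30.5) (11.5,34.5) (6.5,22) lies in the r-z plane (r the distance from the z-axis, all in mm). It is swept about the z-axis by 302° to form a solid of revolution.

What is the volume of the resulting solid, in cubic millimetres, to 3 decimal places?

Profile (r,z), 6 vertices: (2.5,1.5) (8.5,1) (15.5,21) (17.5,30.5) (11.5,34.5) (6.5,22)
edge 0: (2.5,1.5)→(8.5,1)  cross = 2.5·1 − 8.5·1.5 = -10.2500; (r_i+r_j)·cross = 11·-10.2500 = -112.7500
edge 1: (8.5,1)→(15.5,21)  cross = 8.5·21 − 15.5·1 = 163.0000; (r_i+r_j)·cross = 24·163.0000 = 3912.0000
edge 2: (15.5,21)→(17.5,30.5)  cross = 15.5·30.5 − 17.5·21 = 105.2500; (r_i+r_j)·cross = 33·105.2500 = 3473.2500
edge 3: (17.5,30.5)→(11.5,34.5)  cross = 17.5·34.5 − 11.5·30.5 = 253.0000; (r_i+r_j)·cross = 29·253.0000 = 7337.0000
edge 4: (11.5,34.5)→(6.5,22)  cross = 11.5·22 − 6.5·34.5 = 28.7500; (r_i+r_j)·cross = 18·28.7500 = 517.5000
edge 5: (6.5,22)→(2.5,1.5)  cross = 6.5·1.5 − 2.5·22 = -45.2500; (r_i+r_j)·cross = 9·-45.2500 = -407.2500
Σcross = 494.5000 → A = |Σcross|/2 = 247.2500 mm²
Σ(r_i+r_j)·cross = 14719.7500 → first moment M = |Σ|/6 = 2453.2917
R_c = M/A = 2453.2917/247.2500 = 9.9223 mm
θ = 302° = 5.270894 rad
V = θ·R_c·A = 5.270894·9.9223·247.2500 = 12931.041 mm³

Volume = 12931.041 mm³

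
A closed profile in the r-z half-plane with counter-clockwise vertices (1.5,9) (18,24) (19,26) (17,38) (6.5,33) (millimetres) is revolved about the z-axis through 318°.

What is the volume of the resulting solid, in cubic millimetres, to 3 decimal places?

Profile (r,z), 5 vertices: (1.5,9) (18,24) (19,26) (17,38) (6.5,33)
edge 0: (1.5,9)→(18,24)  cross = 1.5·24 − 18·9 = -126.0000; (r_i+r_j)·cross = 19.5·-126.0000 = -2457.0000
edge 1: (18,24)→(19,26)  cross = 18·26 − 19·24 = 12.0000; (r_i+r_j)·cross = 37·12.0000 = 444.0000
edge 2: (19,26)→(17,38)  cross = 19·38 − 17·26 = 280.0000; (r_i+r_j)·cross = 36·280.0000 = 10080.0000
edge 3: (17,38)→(6.5,33)  cross = 17·33 − 6.5·38 = 314.0000; (r_i+r_j)·cross = 23.5·314.0000 = 7379.0000
edge 4: (6.5,33)→(1.5,9)  cross = 6.5·9 − 1.5·33 = 9.0000; (r_i+r_j)·cross = 8·9.0000 = 72.0000
Σcross = 489.0000 → A = |Σcross|/2 = 244.5000 mm²
Σ(r_i+r_j)·cross = 15518.0000 → first moment M = |Σ|/6 = 2586.3333
R_c = M/A = 2586.3333/244.5000 = 10.5781 mm
θ = 318° = 5.550147 rad
V = θ·R_c·A = 5.550147·10.5781·244.5000 = 14354.530 mm³

Volume = 14354.530 mm³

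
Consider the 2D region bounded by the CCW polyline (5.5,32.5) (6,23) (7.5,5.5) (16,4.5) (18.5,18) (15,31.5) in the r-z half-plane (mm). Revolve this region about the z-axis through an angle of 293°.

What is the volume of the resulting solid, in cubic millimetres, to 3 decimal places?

Profile (r,z), 6 vertices: (5.5,32.5) (6,23) (7.5,5.5) (16,4.5) (18.5,18) (15,31.5)
edge 0: (5.5,32.5)→(6,23)  cross = 5.5·23 − 6·32.5 = -68.5000; (r_i+r_j)·cross = 11.5·-68.5000 = -787.7500
edge 1: (6,23)→(7.5,5.5)  cross = 6·5.5 − 7.5·23 = -139.5000; (r_i+r_j)·cross = 13.5·-139.5000 = -1883.2500
edge 2: (7.5,5.5)→(16,4.5)  cross = 7.5·4.5 − 16·5.5 = -54.2500; (r_i+r_j)·cross = 23.5·-54.2500 = -1274.8750
edge 3: (16,4.5)→(18.5,18)  cross = 16·18 − 18.5·4.5 = 204.7500; (r_i+r_j)·cross = 34.5·204.7500 = 7063.8750
edge 4: (18.5,18)→(15,31.5)  cross = 18.5·31.5 − 15·18 = 312.7500; (r_i+r_j)·cross = 33.5·312.7500 = 10477.1250
edge 5: (15,31.5)→(5.5,32.5)  cross = 15·32.5 − 5.5·31.5 = 314.2500; (r_i+r_j)·cross = 20.5·314.2500 = 6442.1250
Σcross = 569.5000 → A = |Σcross|/2 = 284.7500 mm²
Σ(r_i+r_j)·cross = 20037.2500 → first moment M = |Σ|/6 = 3339.5417
R_c = M/A = 3339.5417/284.7500 = 11.7280 mm
θ = 293° = 5.113815 rad
V = θ·R_c·A = 5.113815·11.7280·284.7500 = 17077.797 mm³

Volume = 17077.797 mm³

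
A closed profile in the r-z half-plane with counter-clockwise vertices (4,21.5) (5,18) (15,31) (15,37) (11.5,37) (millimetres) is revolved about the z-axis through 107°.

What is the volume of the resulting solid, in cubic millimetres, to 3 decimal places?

Volume = 1572.009 mm³

Profile (r,z), 5 vertices: (4,21.5) (5,18) (15,31) (15,37) (11.5,37)
edge 0: (4,21.5)→(5,18)  cross = 4·18 − 5·21.5 = -35.5000; (r_i+r_j)·cross = 9·-35.5000 = -319.5000
edge 1: (5,18)→(15,31)  cross = 5·31 − 15·18 = -115.0000; (r_i+r_j)·cross = 20·-115.0000 = -2300.0000
edge 2: (15,31)→(15,37)  cross = 15·37 − 15·31 = 90.0000; (r_i+r_j)·cross = 30·90.0000 = 2700.0000
edge 3: (15,37)→(11.5,37)  cross = 15·37 − 11.5·37 = 129.5000; (r_i+r_j)·cross = 26.5·129.5000 = 3431.7500
edge 4: (11.5,37)→(4,21.5)  cross = 11.5·21.5 − 4·37 = 99.2500; (r_i+r_j)·cross = 15.5·99.2500 = 1538.3750
Σcross = 168.2500 → A = |Σcross|/2 = 84.1250 mm²
Σ(r_i+r_j)·cross = 5050.6250 → first moment M = |Σ|/6 = 841.7708
R_c = M/A = 841.7708/84.1250 = 10.0062 mm
θ = 107° = 1.867502 rad
V = θ·R_c·A = 1.867502·10.0062·84.1250 = 1572.009 mm³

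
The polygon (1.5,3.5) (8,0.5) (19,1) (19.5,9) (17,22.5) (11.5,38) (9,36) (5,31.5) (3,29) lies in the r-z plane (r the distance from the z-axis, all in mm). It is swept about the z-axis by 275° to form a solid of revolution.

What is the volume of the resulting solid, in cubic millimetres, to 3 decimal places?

Volume = 24142.567 mm³

Profile (r,z), 9 vertices: (1.5,3.5) (8,0.5) (19,1) (19.5,9) (17,22.5) (11.5,38) (9,36) (5,31.5) (3,29)
edge 0: (1.5,3.5)→(8,0.5)  cross = 1.5·0.5 − 8·3.5 = -27.2500; (r_i+r_j)·cross = 9.5·-27.2500 = -258.8750
edge 1: (8,0.5)→(19,1)  cross = 8·1 − 19·0.5 = -1.5000; (r_i+r_j)·cross = 27·-1.5000 = -40.5000
edge 2: (19,1)→(19.5,9)  cross = 19·9 − 19.5·1 = 151.5000; (r_i+r_j)·cross = 38.5·151.5000 = 5832.7500
edge 3: (19.5,9)→(17,22.5)  cross = 19.5·22.5 − 17·9 = 285.7500; (r_i+r_j)·cross = 36.5·285.7500 = 10429.8750
edge 4: (17,22.5)→(11.5,38)  cross = 17·38 − 11.5·22.5 = 387.2500; (r_i+r_j)·cross = 28.5·387.2500 = 11036.6250
edge 5: (11.5,38)→(9,36)  cross = 11.5·36 − 9·38 = 72.0000; (r_i+r_j)·cross = 20.5·72.0000 = 1476.0000
edge 6: (9,36)→(5,31.5)  cross = 9·31.5 − 5·36 = 103.5000; (r_i+r_j)·cross = 14·103.5000 = 1449.0000
edge 7: (5,31.5)→(3,29)  cross = 5·29 − 3·31.5 = 50.5000; (r_i+r_j)·cross = 8·50.5000 = 404.0000
edge 8: (3,29)→(1.5,3.5)  cross = 3·3.5 − 1.5·29 = -33.0000; (r_i+r_j)·cross = 4.5·-33.0000 = -148.5000
Σcross = 988.7500 → A = |Σcross|/2 = 494.3750 mm²
Σ(r_i+r_j)·cross = 30180.3750 → first moment M = |Σ|/6 = 5030.0625
R_c = M/A = 5030.0625/494.3750 = 10.1746 mm
θ = 275° = 4.799655 rad
V = θ·R_c·A = 4.799655·10.1746·494.3750 = 24142.567 mm³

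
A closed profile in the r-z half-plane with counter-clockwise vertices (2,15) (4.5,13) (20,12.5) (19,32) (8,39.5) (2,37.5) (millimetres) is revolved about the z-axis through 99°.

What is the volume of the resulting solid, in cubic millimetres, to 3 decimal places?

Profile (r,z), 6 vertices: (2,15) (4.5,13) (20,12.5) (19,32) (8,39.5) (2,37.5)
edge 0: (2,15)→(4.5,13)  cross = 2·13 − 4.5·15 = -41.5000; (r_i+r_j)·cross = 6.5·-41.5000 = -269.7500
edge 1: (4.5,13)→(20,12.5)  cross = 4.5·12.5 − 20·13 = -203.7500; (r_i+r_j)·cross = 24.5·-203.7500 = -4991.8750
edge 2: (20,12.5)→(19,32)  cross = 20·32 − 19·12.5 = 402.5000; (r_i+r_j)·cross = 39·402.5000 = 15697.5000
edge 3: (19,32)→(8,39.5)  cross = 19·39.5 − 8·32 = 494.5000; (r_i+r_j)·cross = 27·494.5000 = 13351.5000
edge 4: (8,39.5)→(2,37.5)  cross = 8·37.5 − 2·39.5 = 221.0000; (r_i+r_j)·cross = 10·221.0000 = 2210.0000
edge 5: (2,37.5)→(2,15)  cross = 2·15 − 2·37.5 = -45.0000; (r_i+r_j)·cross = 4·-45.0000 = -180.0000
Σcross = 827.7500 → A = |Σcross|/2 = 413.8750 mm²
Σ(r_i+r_j)·cross = 25817.3750 → first moment M = |Σ|/6 = 4302.8958
R_c = M/A = 4302.8958/413.8750 = 10.3966 mm
θ = 99° = 1.727876 rad
V = θ·R_c·A = 1.727876·10.3966·413.8750 = 7434.870 mm³

Volume = 7434.870 mm³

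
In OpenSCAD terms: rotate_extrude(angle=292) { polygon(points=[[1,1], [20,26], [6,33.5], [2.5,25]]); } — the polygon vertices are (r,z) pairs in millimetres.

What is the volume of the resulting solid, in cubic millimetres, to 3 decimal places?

Profile (r,z), 4 vertices: (1,1) (20,26) (6,33.5) (2.5,25)
edge 0: (1,1)→(20,26)  cross = 1·26 − 20·1 = 6.0000; (r_i+r_j)·cross = 21·6.0000 = 126.0000
edge 1: (20,26)→(6,33.5)  cross = 20·33.5 − 6·26 = 514.0000; (r_i+r_j)·cross = 26·514.0000 = 13364.0000
edge 2: (6,33.5)→(2.5,25)  cross = 6·25 − 2.5·33.5 = 66.2500; (r_i+r_j)·cross = 8.5·66.2500 = 563.1250
edge 3: (2.5,25)→(1,1)  cross = 2.5·1 − 1·25 = -22.5000; (r_i+r_j)·cross = 3.5·-22.5000 = -78.7500
Σcross = 563.7500 → A = |Σcross|/2 = 281.8750 mm²
Σ(r_i+r_j)·cross = 13974.3750 → first moment M = |Σ|/6 = 2329.0625
R_c = M/A = 2329.0625/281.8750 = 8.2627 mm
θ = 292° = 5.096361 rad
V = θ·R_c·A = 5.096361·8.2627·281.8750 = 11869.744 mm³

Volume = 11869.744 mm³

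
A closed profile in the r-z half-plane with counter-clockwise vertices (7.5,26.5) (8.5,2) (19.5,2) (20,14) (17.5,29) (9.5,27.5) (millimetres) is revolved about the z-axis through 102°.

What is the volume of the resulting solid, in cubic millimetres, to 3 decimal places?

Volume = 7154.990 mm³

Profile (r,z), 6 vertices: (7.5,26.5) (8.5,2) (19.5,2) (20,14) (17.5,29) (9.5,27.5)
edge 0: (7.5,26.5)→(8.5,2)  cross = 7.5·2 − 8.5·26.5 = -210.2500; (r_i+r_j)·cross = 16·-210.2500 = -3364.0000
edge 1: (8.5,2)→(19.5,2)  cross = 8.5·2 − 19.5·2 = -22.0000; (r_i+r_j)·cross = 28·-22.0000 = -616.0000
edge 2: (19.5,2)→(20,14)  cross = 19.5·14 − 20·2 = 233.0000; (r_i+r_j)·cross = 39.5·233.0000 = 9203.5000
edge 3: (20,14)→(17.5,29)  cross = 20·29 − 17.5·14 = 335.0000; (r_i+r_j)·cross = 37.5·335.0000 = 12562.5000
edge 4: (17.5,29)→(9.5,27.5)  cross = 17.5·27.5 − 9.5·29 = 205.7500; (r_i+r_j)·cross = 27·205.7500 = 5555.2500
edge 5: (9.5,27.5)→(7.5,26.5)  cross = 9.5·26.5 − 7.5·27.5 = 45.5000; (r_i+r_j)·cross = 17·45.5000 = 773.5000
Σcross = 587.0000 → A = |Σcross|/2 = 293.5000 mm²
Σ(r_i+r_j)·cross = 24114.7500 → first moment M = |Σ|/6 = 4019.1250
R_c = M/A = 4019.1250/293.5000 = 13.6938 mm
θ = 102° = 1.780236 rad
V = θ·R_c·A = 1.780236·13.6938·293.5000 = 7154.990 mm³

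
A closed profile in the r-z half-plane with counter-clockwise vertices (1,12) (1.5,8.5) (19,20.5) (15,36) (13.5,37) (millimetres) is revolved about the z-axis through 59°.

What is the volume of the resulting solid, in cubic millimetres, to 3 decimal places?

Volume = 2381.434 mm³

Profile (r,z), 5 vertices: (1,12) (1.5,8.5) (19,20.5) (15,36) (13.5,37)
edge 0: (1,12)→(1.5,8.5)  cross = 1·8.5 − 1.5·12 = -9.5000; (r_i+r_j)·cross = 2.5·-9.5000 = -23.7500
edge 1: (1.5,8.5)→(19,20.5)  cross = 1.5·20.5 − 19·8.5 = -130.7500; (r_i+r_j)·cross = 20.5·-130.7500 = -2680.3750
edge 2: (19,20.5)→(15,36)  cross = 19·36 − 15·20.5 = 376.5000; (r_i+r_j)·cross = 34·376.5000 = 12801.0000
edge 3: (15,36)→(13.5,37)  cross = 15·37 − 13.5·36 = 69.0000; (r_i+r_j)·cross = 28.5·69.0000 = 1966.5000
edge 4: (13.5,37)→(1,12)  cross = 13.5·12 − 1·37 = 125.0000; (r_i+r_j)·cross = 14.5·125.0000 = 1812.5000
Σcross = 430.2500 → A = |Σcross|/2 = 215.1250 mm²
Σ(r_i+r_j)·cross = 13875.8750 → first moment M = |Σ|/6 = 2312.6458
R_c = M/A = 2312.6458/215.1250 = 10.7502 mm
θ = 59° = 1.029744 rad
V = θ·R_c·A = 1.029744·10.7502·215.1250 = 2381.434 mm³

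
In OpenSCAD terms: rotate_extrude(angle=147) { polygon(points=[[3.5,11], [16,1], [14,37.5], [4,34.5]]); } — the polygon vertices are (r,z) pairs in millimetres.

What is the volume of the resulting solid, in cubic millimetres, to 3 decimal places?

Volume = 8395.877 mm³

Profile (r,z), 4 vertices: (3.5,11) (16,1) (14,37.5) (4,34.5)
edge 0: (3.5,11)→(16,1)  cross = 3.5·1 − 16·11 = -172.5000; (r_i+r_j)·cross = 19.5·-172.5000 = -3363.7500
edge 1: (16,1)→(14,37.5)  cross = 16·37.5 − 14·1 = 586.0000; (r_i+r_j)·cross = 30·586.0000 = 17580.0000
edge 2: (14,37.5)→(4,34.5)  cross = 14·34.5 − 4·37.5 = 333.0000; (r_i+r_j)·cross = 18·333.0000 = 5994.0000
edge 3: (4,34.5)→(3.5,11)  cross = 4·11 − 3.5·34.5 = -76.7500; (r_i+r_j)·cross = 7.5·-76.7500 = -575.6250
Σcross = 669.7500 → A = |Σcross|/2 = 334.8750 mm²
Σ(r_i+r_j)·cross = 19634.6250 → first moment M = |Σ|/6 = 3272.4375
R_c = M/A = 3272.4375/334.8750 = 9.7721 mm
θ = 147° = 2.565634 rad
V = θ·R_c·A = 2.565634·9.7721·334.8750 = 8395.877 mm³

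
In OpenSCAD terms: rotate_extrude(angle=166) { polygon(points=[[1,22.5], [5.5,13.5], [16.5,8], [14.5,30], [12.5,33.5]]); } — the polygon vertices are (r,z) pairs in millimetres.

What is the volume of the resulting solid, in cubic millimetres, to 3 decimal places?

Profile (r,z), 5 vertices: (1,22.5) (5.5,13.5) (16.5,8) (14.5,30) (12.5,33.5)
edge 0: (1,22.5)→(5.5,13.5)  cross = 1·13.5 − 5.5·22.5 = -110.2500; (r_i+r_j)·cross = 6.5·-110.2500 = -716.6250
edge 1: (5.5,13.5)→(16.5,8)  cross = 5.5·8 − 16.5·13.5 = -178.7500; (r_i+r_j)·cross = 22·-178.7500 = -3932.5000
edge 2: (16.5,8)→(14.5,30)  cross = 16.5·30 − 14.5·8 = 379.0000; (r_i+r_j)·cross = 31·379.0000 = 11749.0000
edge 3: (14.5,30)→(12.5,33.5)  cross = 14.5·33.5 − 12.5·30 = 110.7500; (r_i+r_j)·cross = 27·110.7500 = 2990.2500
edge 4: (12.5,33.5)→(1,22.5)  cross = 12.5·22.5 − 1·33.5 = 247.7500; (r_i+r_j)·cross = 13.5·247.7500 = 3344.6250
Σcross = 448.5000 → A = |Σcross|/2 = 224.2500 mm²
Σ(r_i+r_j)·cross = 13434.7500 → first moment M = |Σ|/6 = 2239.1250
R_c = M/A = 2239.1250/224.2500 = 9.9849 mm
θ = 166° = 2.897247 rad
V = θ·R_c·A = 2.897247·9.9849·224.2500 = 6487.297 mm³

Volume = 6487.297 mm³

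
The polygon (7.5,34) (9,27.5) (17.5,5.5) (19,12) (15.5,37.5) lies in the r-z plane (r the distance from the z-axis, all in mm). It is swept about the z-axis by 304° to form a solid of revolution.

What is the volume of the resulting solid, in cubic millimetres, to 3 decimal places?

Volume = 12893.096 mm³

Profile (r,z), 5 vertices: (7.5,34) (9,27.5) (17.5,5.5) (19,12) (15.5,37.5)
edge 0: (7.5,34)→(9,27.5)  cross = 7.5·27.5 − 9·34 = -99.7500; (r_i+r_j)·cross = 16.5·-99.7500 = -1645.8750
edge 1: (9,27.5)→(17.5,5.5)  cross = 9·5.5 − 17.5·27.5 = -431.7500; (r_i+r_j)·cross = 26.5·-431.7500 = -11441.3750
edge 2: (17.5,5.5)→(19,12)  cross = 17.5·12 − 19·5.5 = 105.5000; (r_i+r_j)·cross = 36.5·105.5000 = 3850.7500
edge 3: (19,12)→(15.5,37.5)  cross = 19·37.5 − 15.5·12 = 526.5000; (r_i+r_j)·cross = 34.5·526.5000 = 18164.2500
edge 4: (15.5,37.5)→(7.5,34)  cross = 15.5·34 − 7.5·37.5 = 245.7500; (r_i+r_j)·cross = 23·245.7500 = 5652.2500
Σcross = 346.2500 → A = |Σcross|/2 = 173.1250 mm²
Σ(r_i+r_j)·cross = 14580.0000 → first moment M = |Σ|/6 = 2430.0000
R_c = M/A = 2430.0000/173.1250 = 14.0361 mm
θ = 304° = 5.305801 rad
V = θ·R_c·A = 5.305801·14.0361·173.1250 = 12893.096 mm³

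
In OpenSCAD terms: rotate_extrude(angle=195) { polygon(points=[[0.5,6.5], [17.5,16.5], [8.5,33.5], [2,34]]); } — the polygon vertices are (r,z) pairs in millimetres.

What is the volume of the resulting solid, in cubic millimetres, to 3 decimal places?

Volume = 6816.994 mm³

Profile (r,z), 4 vertices: (0.5,6.5) (17.5,16.5) (8.5,33.5) (2,34)
edge 0: (0.5,6.5)→(17.5,16.5)  cross = 0.5·16.5 − 17.5·6.5 = -105.5000; (r_i+r_j)·cross = 18·-105.5000 = -1899.0000
edge 1: (17.5,16.5)→(8.5,33.5)  cross = 17.5·33.5 − 8.5·16.5 = 446.0000; (r_i+r_j)·cross = 26·446.0000 = 11596.0000
edge 2: (8.5,33.5)→(2,34)  cross = 8.5·34 − 2·33.5 = 222.0000; (r_i+r_j)·cross = 10.5·222.0000 = 2331.0000
edge 3: (2,34)→(0.5,6.5)  cross = 2·6.5 − 0.5·34 = -4.0000; (r_i+r_j)·cross = 2.5·-4.0000 = -10.0000
Σcross = 558.5000 → A = |Σcross|/2 = 279.2500 mm²
Σ(r_i+r_j)·cross = 12018.0000 → first moment M = |Σ|/6 = 2003.0000
R_c = M/A = 2003.0000/279.2500 = 7.1728 mm
θ = 195° = 3.403392 rad
V = θ·R_c·A = 3.403392·7.1728·279.2500 = 6816.994 mm³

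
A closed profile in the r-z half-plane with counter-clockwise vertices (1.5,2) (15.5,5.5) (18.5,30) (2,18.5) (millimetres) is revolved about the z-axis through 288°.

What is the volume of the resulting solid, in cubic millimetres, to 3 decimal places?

Profile (r,z), 4 vertices: (1.5,2) (15.5,5.5) (18.5,30) (2,18.5)
edge 0: (1.5,2)→(15.5,5.5)  cross = 1.5·5.5 − 15.5·2 = -22.7500; (r_i+r_j)·cross = 17·-22.7500 = -386.7500
edge 1: (15.5,5.5)→(18.5,30)  cross = 15.5·30 − 18.5·5.5 = 363.2500; (r_i+r_j)·cross = 34·363.2500 = 12350.5000
edge 2: (18.5,30)→(2,18.5)  cross = 18.5·18.5 − 2·30 = 282.2500; (r_i+r_j)·cross = 20.5·282.2500 = 5786.1250
edge 3: (2,18.5)→(1.5,2)  cross = 2·2 − 1.5·18.5 = -23.7500; (r_i+r_j)·cross = 3.5·-23.7500 = -83.1250
Σcross = 599.0000 → A = |Σcross|/2 = 299.5000 mm²
Σ(r_i+r_j)·cross = 17666.7500 → first moment M = |Σ|/6 = 2944.4583
R_c = M/A = 2944.4583/299.5000 = 9.8312 mm
θ = 288° = 5.026548 rad
V = θ·R_c·A = 5.026548·9.8312·299.5000 = 14800.462 mm³

Volume = 14800.462 mm³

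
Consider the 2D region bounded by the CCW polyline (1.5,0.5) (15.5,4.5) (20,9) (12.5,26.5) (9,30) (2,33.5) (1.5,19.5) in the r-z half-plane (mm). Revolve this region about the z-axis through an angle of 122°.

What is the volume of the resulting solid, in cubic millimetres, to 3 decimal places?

Profile (r,z), 7 vertices: (1.5,0.5) (15.5,4.5) (20,9) (12.5,26.5) (9,30) (2,33.5) (1.5,19.5)
edge 0: (1.5,0.5)→(15.5,4.5)  cross = 1.5·4.5 − 15.5·0.5 = -1.0000; (r_i+r_j)·cross = 17·-1.0000 = -17.0000
edge 1: (15.5,4.5)→(20,9)  cross = 15.5·9 − 20·4.5 = 49.5000; (r_i+r_j)·cross = 35.5·49.5000 = 1757.2500
edge 2: (20,9)→(12.5,26.5)  cross = 20·26.5 − 12.5·9 = 417.5000; (r_i+r_j)·cross = 32.5·417.5000 = 13568.7500
edge 3: (12.5,26.5)→(9,30)  cross = 12.5·30 − 9·26.5 = 136.5000; (r_i+r_j)·cross = 21.5·136.5000 = 2934.7500
edge 4: (9,30)→(2,33.5)  cross = 9·33.5 − 2·30 = 241.5000; (r_i+r_j)·cross = 11·241.5000 = 2656.5000
edge 5: (2,33.5)→(1.5,19.5)  cross = 2·19.5 − 1.5·33.5 = -11.2500; (r_i+r_j)·cross = 3.5·-11.2500 = -39.3750
edge 6: (1.5,19.5)→(1.5,0.5)  cross = 1.5·0.5 − 1.5·19.5 = -28.5000; (r_i+r_j)·cross = 3·-28.5000 = -85.5000
Σcross = 804.2500 → A = |Σcross|/2 = 402.1250 mm²
Σ(r_i+r_j)·cross = 20775.3750 → first moment M = |Σ|/6 = 3462.5625
R_c = M/A = 3462.5625/402.1250 = 8.6107 mm
θ = 122° = 2.129302 rad
V = θ·R_c·A = 2.129302·8.6107·402.1250 = 7372.840 mm³

Volume = 7372.840 mm³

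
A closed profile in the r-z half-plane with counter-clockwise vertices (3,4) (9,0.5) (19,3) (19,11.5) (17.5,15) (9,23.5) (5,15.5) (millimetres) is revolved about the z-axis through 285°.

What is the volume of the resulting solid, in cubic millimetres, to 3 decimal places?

Volume = 13833.632 mm³

Profile (r,z), 7 vertices: (3,4) (9,0.5) (19,3) (19,11.5) (17.5,15) (9,23.5) (5,15.5)
edge 0: (3,4)→(9,0.5)  cross = 3·0.5 − 9·4 = -34.5000; (r_i+r_j)·cross = 12·-34.5000 = -414.0000
edge 1: (9,0.5)→(19,3)  cross = 9·3 − 19·0.5 = 17.5000; (r_i+r_j)·cross = 28·17.5000 = 490.0000
edge 2: (19,3)→(19,11.5)  cross = 19·11.5 − 19·3 = 161.5000; (r_i+r_j)·cross = 38·161.5000 = 6137.0000
edge 3: (19,11.5)→(17.5,15)  cross = 19·15 − 17.5·11.5 = 83.7500; (r_i+r_j)·cross = 36.5·83.7500 = 3056.8750
edge 4: (17.5,15)→(9,23.5)  cross = 17.5·23.5 − 9·15 = 276.2500; (r_i+r_j)·cross = 26.5·276.2500 = 7320.6250
edge 5: (9,23.5)→(5,15.5)  cross = 9·15.5 − 5·23.5 = 22.0000; (r_i+r_j)·cross = 14·22.0000 = 308.0000
edge 6: (5,15.5)→(3,4)  cross = 5·4 − 3·15.5 = -26.5000; (r_i+r_j)·cross = 8·-26.5000 = -212.0000
Σcross = 500.0000 → A = |Σcross|/2 = 250.0000 mm²
Σ(r_i+r_j)·cross = 16686.5000 → first moment M = |Σ|/6 = 2781.0833
R_c = M/A = 2781.0833/250.0000 = 11.1243 mm
θ = 285° = 4.974188 rad
V = θ·R_c·A = 4.974188·11.1243·250.0000 = 13833.632 mm³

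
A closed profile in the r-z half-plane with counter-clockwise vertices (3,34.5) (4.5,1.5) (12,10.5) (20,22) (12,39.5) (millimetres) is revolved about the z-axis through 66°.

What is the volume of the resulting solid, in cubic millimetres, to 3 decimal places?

Volume = 4289.836 mm³

Profile (r,z), 5 vertices: (3,34.5) (4.5,1.5) (12,10.5) (20,22) (12,39.5)
edge 0: (3,34.5)→(4.5,1.5)  cross = 3·1.5 − 4.5·34.5 = -150.7500; (r_i+r_j)·cross = 7.5·-150.7500 = -1130.6250
edge 1: (4.5,1.5)→(12,10.5)  cross = 4.5·10.5 − 12·1.5 = 29.2500; (r_i+r_j)·cross = 16.5·29.2500 = 482.6250
edge 2: (12,10.5)→(20,22)  cross = 12·22 − 20·10.5 = 54.0000; (r_i+r_j)·cross = 32·54.0000 = 1728.0000
edge 3: (20,22)→(12,39.5)  cross = 20·39.5 − 12·22 = 526.0000; (r_i+r_j)·cross = 32·526.0000 = 16832.0000
edge 4: (12,39.5)→(3,34.5)  cross = 12·34.5 − 3·39.5 = 295.5000; (r_i+r_j)·cross = 15·295.5000 = 4432.5000
Σcross = 754.0000 → A = |Σcross|/2 = 377.0000 mm²
Σ(r_i+r_j)·cross = 22344.5000 → first moment M = |Σ|/6 = 3724.0833
R_c = M/A = 3724.0833/377.0000 = 9.8782 mm
θ = 66° = 1.151917 rad
V = θ·R_c·A = 1.151917·9.8782·377.0000 = 4289.836 mm³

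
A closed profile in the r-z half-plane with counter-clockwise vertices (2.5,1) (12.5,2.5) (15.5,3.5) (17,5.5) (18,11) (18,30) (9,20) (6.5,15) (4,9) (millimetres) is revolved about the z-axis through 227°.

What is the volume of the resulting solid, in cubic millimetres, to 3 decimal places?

Profile (r,z), 9 vertices: (2.5,1) (12.5,2.5) (15.5,3.5) (17,5.5) (18,11) (18,30) (9,20) (6.5,15) (4,9)
edge 0: (2.5,1)→(12.5,2.5)  cross = 2.5·2.5 − 12.5·1 = -6.2500; (r_i+r_j)·cross = 15·-6.2500 = -93.7500
edge 1: (12.5,2.5)→(15.5,3.5)  cross = 12.5·3.5 − 15.5·2.5 = 5.0000; (r_i+r_j)·cross = 28·5.0000 = 140.0000
edge 2: (15.5,3.5)→(17,5.5)  cross = 15.5·5.5 − 17·3.5 = 25.7500; (r_i+r_j)·cross = 32.5·25.7500 = 836.8750
edge 3: (17,5.5)→(18,11)  cross = 17·11 − 18·5.5 = 88.0000; (r_i+r_j)·cross = 35·88.0000 = 3080.0000
edge 4: (18,11)→(18,30)  cross = 18·30 − 18·11 = 342.0000; (r_i+r_j)·cross = 36·342.0000 = 12312.0000
edge 5: (18,30)→(9,20)  cross = 18·20 − 9·30 = 90.0000; (r_i+r_j)·cross = 27·90.0000 = 2430.0000
edge 6: (9,20)→(6.5,15)  cross = 9·15 − 6.5·20 = 5.0000; (r_i+r_j)·cross = 15.5·5.0000 = 77.5000
edge 7: (6.5,15)→(4,9)  cross = 6.5·9 − 4·15 = -1.5000; (r_i+r_j)·cross = 10.5·-1.5000 = -15.7500
edge 8: (4,9)→(2.5,1)  cross = 4·1 − 2.5·9 = -18.5000; (r_i+r_j)·cross = 6.5·-18.5000 = -120.2500
Σcross = 529.5000 → A = |Σcross|/2 = 264.7500 mm²
Σ(r_i+r_j)·cross = 18646.6250 → first moment M = |Σ|/6 = 3107.7708
R_c = M/A = 3107.7708/264.7500 = 11.7385 mm
θ = 227° = 3.961897 rad
V = θ·R_c·A = 3.961897·11.7385·264.7500 = 12312.669 mm³

Volume = 12312.669 mm³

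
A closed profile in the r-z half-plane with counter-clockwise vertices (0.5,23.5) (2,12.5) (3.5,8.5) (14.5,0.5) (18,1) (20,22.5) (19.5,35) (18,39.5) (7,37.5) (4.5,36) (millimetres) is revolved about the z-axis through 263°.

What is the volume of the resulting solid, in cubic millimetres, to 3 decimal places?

Profile (r,z), 10 vertices: (0.5,23.5) (2,12.5) (3.5,8.5) (14.5,0.5) (18,1) (20,22.5) (19.5,35) (18,39.5) (7,37.5) (4.5,36)
edge 0: (0.5,23.5)→(2,12.5)  cross = 0.5·12.5 − 2·23.5 = -40.7500; (r_i+r_j)·cross = 2.5·-40.7500 = -101.8750
edge 1: (2,12.5)→(3.5,8.5)  cross = 2·8.5 − 3.5·12.5 = -26.7500; (r_i+r_j)·cross = 5.5·-26.7500 = -147.1250
edge 2: (3.5,8.5)→(14.5,0.5)  cross = 3.5·0.5 − 14.5·8.5 = -121.5000; (r_i+r_j)·cross = 18·-121.5000 = -2187.0000
edge 3: (14.5,0.5)→(18,1)  cross = 14.5·1 − 18·0.5 = 5.5000; (r_i+r_j)·cross = 32.5·5.5000 = 178.7500
edge 4: (18,1)→(20,22.5)  cross = 18·22.5 − 20·1 = 385.0000; (r_i+r_j)·cross = 38·385.0000 = 14630.0000
edge 5: (20,22.5)→(19.5,35)  cross = 20·35 − 19.5·22.5 = 261.2500; (r_i+r_j)·cross = 39.5·261.2500 = 10319.3750
edge 6: (19.5,35)→(18,39.5)  cross = 19.5·39.5 − 18·35 = 140.2500; (r_i+r_j)·cross = 37.5·140.2500 = 5259.3750
edge 7: (18,39.5)→(7,37.5)  cross = 18·37.5 − 7·39.5 = 398.5000; (r_i+r_j)·cross = 25·398.5000 = 9962.5000
edge 8: (7,37.5)→(4.5,36)  cross = 7·36 − 4.5·37.5 = 83.2500; (r_i+r_j)·cross = 11.5·83.2500 = 957.3750
edge 9: (4.5,36)→(0.5,23.5)  cross = 4.5·23.5 − 0.5·36 = 87.7500; (r_i+r_j)·cross = 5·87.7500 = 438.7500
Σcross = 1172.5000 → A = |Σcross|/2 = 586.2500 mm²
Σ(r_i+r_j)·cross = 39310.1250 → first moment M = |Σ|/6 = 6551.6875
R_c = M/A = 6551.6875/586.2500 = 11.1756 mm
θ = 263° = 4.590216 rad
V = θ·R_c·A = 4.590216·11.1756·586.2500 = 30073.660 mm³

Volume = 30073.660 mm³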